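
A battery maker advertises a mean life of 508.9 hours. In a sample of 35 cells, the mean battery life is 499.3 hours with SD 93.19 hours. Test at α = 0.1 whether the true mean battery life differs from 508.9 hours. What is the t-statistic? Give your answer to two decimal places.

-0.61

H0: μ = 508.9; H1: μ ≠ 508.9 (one-sample t-test, two-sided).
t = (x̄ − μ₀)/(s/√n) = (499.3 − 508.9)/(93.19/√35) = -0.61
df = n − 1 = 34
Two-sided p-value ≈ 0.546
Since p ≈ 0.546 > α = 0.1, fail to reject H0; the data do not provide sufficient evidence against H0.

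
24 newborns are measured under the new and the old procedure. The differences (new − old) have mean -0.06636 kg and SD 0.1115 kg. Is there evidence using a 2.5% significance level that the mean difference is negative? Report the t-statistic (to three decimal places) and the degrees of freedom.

t = -2.916, df = 23

H0: μ_d = 0; H1: μ_d < 0 (paired t-test on the differences, left-tailed).
t = d̄/(s_d/√n) = -0.06636/(0.1115/√24) = -2.916
df = n − 1 = 23
p-value = P(T ≤ -2.916) ≈ 0.004
Since p ≈ 0.004 < α = 0.025, reject H0; the data support H1.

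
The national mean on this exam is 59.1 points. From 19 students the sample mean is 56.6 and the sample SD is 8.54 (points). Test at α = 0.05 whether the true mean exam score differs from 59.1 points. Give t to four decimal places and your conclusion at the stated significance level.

t = -1.2760; fail to reject H0

H0: μ = 59.1; H1: μ ≠ 59.1 (one-sample t-test, two-sided).
t = (x̄ − μ₀)/(s/√n) = (56.6 − 59.1)/(8.54/√19) = -1.2760
df = n − 1 = 18
Two-sided p-value ≈ 0.218
Since p ≈ 0.218 > α = 0.05, fail to reject H0; the evidence is not statistically significant.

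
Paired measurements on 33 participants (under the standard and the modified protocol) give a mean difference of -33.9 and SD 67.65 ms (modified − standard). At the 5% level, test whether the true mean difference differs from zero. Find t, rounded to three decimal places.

-2.879

H0: μ_d = 0; H1: μ_d ≠ 0 (paired t-test on the differences, two-sided).
t = d̄/(s_d/√n) = -33.9/(67.65/√33) = -2.879
df = n − 1 = 32
Two-sided p-value ≈ 0.007
Since p ≈ 0.007 < α = 0.05, reject H0; the data support H1.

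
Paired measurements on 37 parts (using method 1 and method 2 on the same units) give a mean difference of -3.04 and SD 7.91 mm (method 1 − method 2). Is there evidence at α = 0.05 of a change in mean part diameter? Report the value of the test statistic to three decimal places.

-2.338

H0: μ_d = 0; H1: μ_d ≠ 0 (paired t-test on the differences, two-sided).
t = d̄/(s_d/√n) = -3.04/(7.91/√37) = -2.338
df = n − 1 = 36
Two-sided p-value ≈ 0.025
Since p ≈ 0.025 < α = 0.05, reject H0; the evidence is statistically significant.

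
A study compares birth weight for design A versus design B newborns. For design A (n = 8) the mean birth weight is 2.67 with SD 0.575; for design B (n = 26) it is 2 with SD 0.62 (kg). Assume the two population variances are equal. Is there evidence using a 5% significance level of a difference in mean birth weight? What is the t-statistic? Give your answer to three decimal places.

Let group 1 = design A, group 2 = design B. H0: μ_1 = μ_2; H1: μ_1 ≠ μ_2 (two-sample pooled-variance t-test, two-sided).
s_p² = [(8−1)·0.575² + (26−1)·0.62²]/(8+26−2) = 0.372637
t = (2.67 − 2)/√[0.372637·(1/8 + 1/26)] = 2.715
df = n₁ + n₂ − 2 = 32
Two-sided p-value ≈ 0.011
Since p ≈ 0.011 < α = 0.05, reject H0; the data support H1.

2.715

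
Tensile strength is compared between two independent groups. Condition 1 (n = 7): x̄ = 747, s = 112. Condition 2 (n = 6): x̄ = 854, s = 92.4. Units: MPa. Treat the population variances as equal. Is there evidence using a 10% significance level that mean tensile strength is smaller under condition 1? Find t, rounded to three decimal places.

-1.857

Let group 1 = condition 1, group 2 = condition 2. H0: μ_1 = μ_2; H1: μ_1 < μ_2 (two-sample pooled-variance t-test, left-tailed).
s_p² = [(7−1)·112² + (6−1)·92.4²]/(7+6−2) = 10723
t = (747 − 854)/√[10723·(1/7 + 1/6)] = -1.857
df = n₁ + n₂ − 2 = 11
p-value = P(T ≤ -1.857) ≈ 0.045
Since p ≈ 0.045 < α = 0.1, reject H0; the evidence is statistically significant.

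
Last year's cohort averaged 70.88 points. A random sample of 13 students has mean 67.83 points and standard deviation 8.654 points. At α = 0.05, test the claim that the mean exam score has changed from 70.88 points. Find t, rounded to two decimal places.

-1.27

H0: μ = 70.88; H1: μ ≠ 70.88 (one-sample t-test, two-sided).
t = (x̄ − μ₀)/(s/√n) = (67.83 − 70.88)/(8.654/√13) = -1.27
df = n − 1 = 12
Two-sided p-value ≈ 0.228
Since p ≈ 0.228 > α = 0.05, fail to reject H0; the data do not provide sufficient evidence against H0.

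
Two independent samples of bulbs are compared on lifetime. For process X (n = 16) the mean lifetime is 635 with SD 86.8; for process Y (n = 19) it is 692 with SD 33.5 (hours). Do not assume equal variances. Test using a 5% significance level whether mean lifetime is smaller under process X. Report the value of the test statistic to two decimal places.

Let group 1 = process X, group 2 = process Y. H0: μ_1 = μ_2; H1: μ_1 < μ_2 (Welch's two-sample t-test, left-tailed).
t = (x̄_1 − x̄_2)/√(s_1²/n_1 + s_2²/n_2) = (635 − 692)/√(86.8²/16 + 33.5²/19) = -2.48
Welch–Satterthwaite df ≈ 18.75
p-value = P(T ≤ -2.48) ≈ 0.0115
Since p ≈ 0.0115 < α = 0.05, reject H0; the evidence is statistically significant.

-2.48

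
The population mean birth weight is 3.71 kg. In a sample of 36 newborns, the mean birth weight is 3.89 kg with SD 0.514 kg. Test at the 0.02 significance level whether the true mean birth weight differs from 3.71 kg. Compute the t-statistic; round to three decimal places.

2.101

H0: μ = 3.71; H1: μ ≠ 3.71 (one-sample t-test, two-sided).
t = (x̄ − μ₀)/(s/√n) = (3.89 − 3.71)/(0.514/√36) = 2.101
df = n − 1 = 35
Two-sided p-value ≈ 0.043
Since p ≈ 0.043 > α = 0.02, fail to reject H0; the data do not provide sufficient evidence against H0.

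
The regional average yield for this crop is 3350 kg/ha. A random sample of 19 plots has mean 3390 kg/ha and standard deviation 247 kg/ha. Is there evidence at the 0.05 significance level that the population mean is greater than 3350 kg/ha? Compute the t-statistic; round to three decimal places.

H0: μ = 3350; H1: μ > 3350 (one-sample t-test, right-tailed).
t = (x̄ − μ₀)/(s/√n) = (3390 − 3350)/(247/√19) = 0.706
df = n − 1 = 18
p-value = P(T ≥ 0.706) ≈ 0.245
Since p ≈ 0.245 > α = 0.05, fail to reject H0; the data do not provide sufficient evidence against H0.

0.706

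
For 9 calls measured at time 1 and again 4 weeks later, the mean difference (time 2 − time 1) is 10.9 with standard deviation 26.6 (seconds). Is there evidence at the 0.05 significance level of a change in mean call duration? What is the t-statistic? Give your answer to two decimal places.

H0: μ_d = 0; H1: μ_d ≠ 0 (paired t-test on the differences, two-sided).
t = d̄/(s_d/√n) = 10.9/(26.6/√9) = 1.23
df = n − 1 = 8
Two-sided p-value ≈ 0.2539
Since p ≈ 0.2539 > α = 0.05, fail to reject H0; the evidence is not statistically significant.

1.23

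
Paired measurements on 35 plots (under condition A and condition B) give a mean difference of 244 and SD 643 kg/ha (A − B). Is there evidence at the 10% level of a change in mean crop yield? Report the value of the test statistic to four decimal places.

H0: μ_d = 0; H1: μ_d ≠ 0 (paired t-test on the differences, two-sided).
t = d̄/(s_d/√n) = 244/(643/√35) = 2.2450
df = n − 1 = 34
Two-sided p-value ≈ 0.0314
Since p ≈ 0.0314 < α = 0.1, reject H0; the data support H1.

2.2450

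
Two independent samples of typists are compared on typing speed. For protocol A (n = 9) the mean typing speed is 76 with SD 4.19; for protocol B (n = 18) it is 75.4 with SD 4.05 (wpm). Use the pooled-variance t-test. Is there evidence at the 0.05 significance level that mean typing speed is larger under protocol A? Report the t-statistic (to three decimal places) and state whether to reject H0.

t = 0.359; fail to reject H0

Let group 1 = protocol A, group 2 = protocol B. H0: μ_1 = μ_2; H1: μ_1 > μ_2 (two-sample pooled-variance t-test, right-tailed).
s_p² = [(9−1)·4.19² + (18−1)·4.05²]/(9+18−2) = 16.7717
t = (76 − 75.4)/√[16.7717·(1/9 + 1/18)] = 0.359
df = n₁ + n₂ − 2 = 25
p-value = P(T ≥ 0.359) ≈ 0.3614
Since p ≈ 0.3614 > α = 0.05, fail to reject H0; the evidence is not statistically significant.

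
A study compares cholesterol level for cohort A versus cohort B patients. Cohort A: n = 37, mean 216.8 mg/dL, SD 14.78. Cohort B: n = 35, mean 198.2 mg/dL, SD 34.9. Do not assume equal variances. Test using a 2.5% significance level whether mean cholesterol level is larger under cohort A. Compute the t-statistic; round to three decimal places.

2.915

Let group 1 = cohort A, group 2 = cohort B. H0: μ_1 = μ_2; H1: μ_1 > μ_2 (Welch's two-sample t-test, right-tailed).
t = (x̄_1 − x̄_2)/√(s_1²/n_1 + s_2²/n_2) = (216.8 − 198.2)/√(14.78²/37 + 34.9²/35) = 2.915
Welch–Satterthwaite df ≈ 45.28
p-value = P(T ≥ 2.915) ≈ 0.003
Since p ≈ 0.003 < α = 0.025, reject H0; the data support H1.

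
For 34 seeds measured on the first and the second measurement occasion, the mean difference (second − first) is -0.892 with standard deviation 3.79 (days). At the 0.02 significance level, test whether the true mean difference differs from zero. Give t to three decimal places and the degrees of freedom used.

t = -1.372, df = 33

H0: μ_d = 0; H1: μ_d ≠ 0 (paired t-test on the differences, two-sided).
t = d̄/(s_d/√n) = -0.892/(3.79/√34) = -1.372
df = n − 1 = 33
Two-sided p-value ≈ 0.179
Since p ≈ 0.179 > α = 0.02, fail to reject H0; the evidence is not statistically significant.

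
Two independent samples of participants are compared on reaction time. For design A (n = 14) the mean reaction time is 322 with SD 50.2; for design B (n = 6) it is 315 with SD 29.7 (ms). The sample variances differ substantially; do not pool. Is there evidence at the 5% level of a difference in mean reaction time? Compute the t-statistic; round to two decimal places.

Let group 1 = design A, group 2 = design B. H0: μ_1 = μ_2; H1: μ_1 ≠ μ_2 (Welch's two-sample t-test, two-sided).
t = (x̄_1 − x̄_2)/√(s_1²/n_1 + s_2²/n_2) = (322 − 315)/√(50.2²/14 + 29.7²/6) = 0.39
Welch–Satterthwaite df ≈ 15.69
Two-sided p-value ≈ 0.7039
Since p ≈ 0.7039 > α = 0.05, fail to reject H0; the evidence is not statistically significant.

0.39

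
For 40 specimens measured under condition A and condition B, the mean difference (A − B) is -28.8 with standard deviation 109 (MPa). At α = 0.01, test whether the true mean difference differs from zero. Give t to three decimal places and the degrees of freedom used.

t = -1.671, df = 39

H0: μ_d = 0; H1: μ_d ≠ 0 (paired t-test on the differences, two-sided).
t = d̄/(s_d/√n) = -28.8/(109/√40) = -1.671
df = n − 1 = 39
Two-sided p-value ≈ 0.103
Since p ≈ 0.103 > α = 0.01, fail to reject H0; the evidence is not statistically significant.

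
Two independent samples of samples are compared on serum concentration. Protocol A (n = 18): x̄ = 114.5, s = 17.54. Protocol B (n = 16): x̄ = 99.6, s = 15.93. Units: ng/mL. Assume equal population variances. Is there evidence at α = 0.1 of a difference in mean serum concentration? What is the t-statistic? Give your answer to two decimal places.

Let group 1 = protocol A, group 2 = protocol B. H0: μ_1 = μ_2; H1: μ_1 ≠ μ_2 (two-sample pooled-variance t-test, two-sided).
s_p² = [(18−1)·17.54² + (16−1)·15.93²]/(18+16−2) = 282.392
t = (114.5 − 99.6)/√[282.392·(1/18 + 1/16)] = 2.58
df = n₁ + n₂ − 2 = 32
Two-sided p-value ≈ 0.0147
Since p ≈ 0.0147 < α = 0.1, reject H0; the evidence is statistically significant.

2.58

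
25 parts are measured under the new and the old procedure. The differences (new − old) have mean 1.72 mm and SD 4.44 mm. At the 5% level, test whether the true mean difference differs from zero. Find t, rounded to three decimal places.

H0: μ_d = 0; H1: μ_d ≠ 0 (paired t-test on the differences, two-sided).
t = d̄/(s_d/√n) = 1.72/(4.44/√25) = 1.937
df = n − 1 = 24
Two-sided p-value ≈ 0.065
Since p ≈ 0.065 > α = 0.05, fail to reject H0; the data do not provide sufficient evidence against H0.

1.937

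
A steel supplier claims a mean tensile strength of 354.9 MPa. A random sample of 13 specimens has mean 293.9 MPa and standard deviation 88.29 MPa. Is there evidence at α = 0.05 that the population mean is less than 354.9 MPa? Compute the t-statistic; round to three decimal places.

H0: μ = 354.9; H1: μ < 354.9 (one-sample t-test, left-tailed).
t = (x̄ − μ₀)/(s/√n) = (293.9 − 354.9)/(88.29/√13) = -2.491
df = n − 1 = 12
p-value = P(T ≤ -2.491) ≈ 0.014
Since p ≈ 0.014 < α = 0.05, reject H0; the evidence is statistically significant.

-2.491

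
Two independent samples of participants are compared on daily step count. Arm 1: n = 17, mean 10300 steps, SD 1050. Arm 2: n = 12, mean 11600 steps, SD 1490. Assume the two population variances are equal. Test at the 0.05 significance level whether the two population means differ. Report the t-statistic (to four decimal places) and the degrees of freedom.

t = -2.7625, df = 27

Let group 1 = arm 1, group 2 = arm 2. H0: μ_1 = μ_2; H1: μ_1 ≠ μ_2 (two-sample pooled-variance t-test, two-sided).
s_p² = [(17−1)·1050² + (12−1)·1490²]/(17+12−2) = 1557820
t = (10300 − 11600)/√[1557820·(1/17 + 1/12)] = -2.7625
df = n₁ + n₂ − 2 = 27
Two-sided p-value ≈ 0.0102
Since p ≈ 0.0102 < α = 0.05, reject H0; the data support H1.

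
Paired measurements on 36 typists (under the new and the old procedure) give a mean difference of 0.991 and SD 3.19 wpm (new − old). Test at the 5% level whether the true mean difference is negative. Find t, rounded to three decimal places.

1.864

H0: μ_d = 0; H1: μ_d < 0 (paired t-test on the differences, left-tailed).
t = d̄/(s_d/√n) = 0.991/(3.19/√36) = 1.864
df = n − 1 = 35
p-value = P(T ≤ 1.864) ≈ 0.9646
Since p ≈ 0.9646 > α = 0.05, fail to reject H0; the data do not provide sufficient evidence against H0.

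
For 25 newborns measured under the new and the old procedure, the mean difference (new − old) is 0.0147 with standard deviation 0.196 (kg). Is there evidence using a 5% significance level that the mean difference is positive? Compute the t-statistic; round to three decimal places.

0.375

H0: μ_d = 0; H1: μ_d > 0 (paired t-test on the differences, right-tailed).
t = d̄/(s_d/√n) = 0.0147/(0.196/√25) = 0.375
df = n − 1 = 24
p-value = P(T ≥ 0.375) ≈ 0.355
Since p ≈ 0.355 > α = 0.05, fail to reject H0; the evidence is not statistically significant.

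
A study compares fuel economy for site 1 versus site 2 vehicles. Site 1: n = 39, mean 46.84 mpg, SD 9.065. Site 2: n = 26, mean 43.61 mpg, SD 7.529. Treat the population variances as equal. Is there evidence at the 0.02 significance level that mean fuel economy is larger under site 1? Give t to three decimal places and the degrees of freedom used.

Let group 1 = site 1, group 2 = site 2. H0: μ_1 = μ_2; H1: μ_1 > μ_2 (two-sample pooled-variance t-test, right-tailed).
s_p² = [(39−1)·9.065² + (26−1)·7.529²]/(39+26−2) = 72.0598
t = (46.84 − 43.61)/√[72.0598·(1/39 + 1/26)] = 1.503
df = n₁ + n₂ − 2 = 63
p-value = P(T ≥ 1.503) ≈ 0.0689
Since p ≈ 0.0689 > α = 0.02, fail to reject H0; the evidence is not statistically significant.

t = 1.503, df = 63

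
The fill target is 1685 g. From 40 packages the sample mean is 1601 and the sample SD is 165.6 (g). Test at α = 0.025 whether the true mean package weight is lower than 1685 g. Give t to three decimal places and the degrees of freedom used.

H0: μ = 1685; H1: μ < 1685 (one-sample t-test, left-tailed).
t = (x̄ − μ₀)/(s/√n) = (1601 − 1685)/(165.6/√40) = -3.208
df = n − 1 = 39
p-value = P(T ≤ -3.208) ≈ 0.0013
Since p ≈ 0.0013 < α = 0.025, reject H0; the evidence is statistically significant.

t = -3.208, df = 39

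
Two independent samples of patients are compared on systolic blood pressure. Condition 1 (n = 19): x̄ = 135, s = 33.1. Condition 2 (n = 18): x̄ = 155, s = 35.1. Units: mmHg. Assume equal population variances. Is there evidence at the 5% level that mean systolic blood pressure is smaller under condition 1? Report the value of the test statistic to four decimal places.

Let group 1 = condition 1, group 2 = condition 2. H0: μ_1 = μ_2; H1: μ_1 < μ_2 (two-sample pooled-variance t-test, left-tailed).
s_p² = [(19−1)·33.1² + (18−1)·35.1²]/(19+18−2) = 1161.86
t = (135 − 155)/√[1161.86·(1/19 + 1/18)] = -1.7839
df = n₁ + n₂ − 2 = 35
p-value = P(T ≤ -1.7839) ≈ 0.0416
Since p ≈ 0.0416 < α = 0.05, reject H0; the data support H1.

-1.7839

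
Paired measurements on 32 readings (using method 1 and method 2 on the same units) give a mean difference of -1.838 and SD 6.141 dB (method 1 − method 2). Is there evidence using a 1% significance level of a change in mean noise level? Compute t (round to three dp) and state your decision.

t = -1.693; fail to reject H0

H0: μ_d = 0; H1: μ_d ≠ 0 (paired t-test on the differences, two-sided).
t = d̄/(s_d/√n) = -1.838/(6.141/√32) = -1.693
df = n − 1 = 31
Two-sided p-value ≈ 0.1005
Since p ≈ 0.1005 > α = 0.01, fail to reject H0; the evidence is not statistically significant.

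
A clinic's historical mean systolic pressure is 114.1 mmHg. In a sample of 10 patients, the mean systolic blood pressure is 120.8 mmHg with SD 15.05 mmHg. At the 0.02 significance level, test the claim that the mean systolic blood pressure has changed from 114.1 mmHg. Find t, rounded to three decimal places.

1.408

H0: μ = 114.1; H1: μ ≠ 114.1 (one-sample t-test, two-sided).
t = (x̄ − μ₀)/(s/√n) = (120.8 − 114.1)/(15.05/√10) = 1.408
df = n − 1 = 9
Two-sided p-value ≈ 0.193
Since p ≈ 0.193 > α = 0.02, fail to reject H0; the evidence is not statistically significant.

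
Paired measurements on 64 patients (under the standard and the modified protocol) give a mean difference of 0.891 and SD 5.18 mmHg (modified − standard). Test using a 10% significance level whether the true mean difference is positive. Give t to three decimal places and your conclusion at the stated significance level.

t = 1.376; reject H0

H0: μ_d = 0; H1: μ_d > 0 (paired t-test on the differences, right-tailed).
t = d̄/(s_d/√n) = 0.891/(5.18/√64) = 1.376
df = n − 1 = 63
p-value = P(T ≥ 1.376) ≈ 0.087
Since p ≈ 0.087 < α = 0.1, reject H0; the data support H1.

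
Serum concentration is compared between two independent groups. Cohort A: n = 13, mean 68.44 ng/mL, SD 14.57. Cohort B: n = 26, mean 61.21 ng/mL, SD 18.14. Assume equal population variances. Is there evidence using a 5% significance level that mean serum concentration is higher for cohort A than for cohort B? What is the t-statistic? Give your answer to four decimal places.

Let group 1 = cohort A, group 2 = cohort B. H0: μ_1 = μ_2; H1: μ_1 > μ_2 (two-sample pooled-variance t-test, right-tailed).
s_p² = [(13−1)·14.57² + (26−1)·18.14²]/(13+26−2) = 291.187
t = (68.44 − 61.21)/√[291.187·(1/13 + 1/26)] = 1.2473
df = n₁ + n₂ − 2 = 37
p-value = P(T ≥ 1.2473) ≈ 0.1101
Since p ≈ 0.1101 > α = 0.05, fail to reject H0; the evidence is not statistically significant.

1.2473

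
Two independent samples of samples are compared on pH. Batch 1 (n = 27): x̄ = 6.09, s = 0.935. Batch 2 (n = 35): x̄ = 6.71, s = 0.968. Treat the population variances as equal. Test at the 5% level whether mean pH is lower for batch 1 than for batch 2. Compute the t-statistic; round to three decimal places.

Let group 1 = batch 1, group 2 = batch 2. H0: μ_1 = μ_2; H1: μ_1 < μ_2 (two-sample pooled-variance t-test, left-tailed).
s_p² = [(27−1)·0.935² + (35−1)·0.968²]/(27+35−2) = 0.909811
t = (6.09 − 6.71)/√[0.909811·(1/27 + 1/35)] = -2.538
df = n₁ + n₂ − 2 = 60
p-value = P(T ≤ -2.538) ≈ 0.007
Since p ≈ 0.007 < α = 0.05, reject H0; the data support H1.

-2.538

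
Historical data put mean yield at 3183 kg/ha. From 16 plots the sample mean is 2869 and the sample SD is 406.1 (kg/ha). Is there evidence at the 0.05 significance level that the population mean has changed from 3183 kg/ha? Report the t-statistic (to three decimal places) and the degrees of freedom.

H0: μ = 3183; H1: μ ≠ 3183 (one-sample t-test, two-sided).
t = (x̄ − μ₀)/(s/√n) = (2869 − 3183)/(406.1/√16) = -3.093
df = n − 1 = 15
Two-sided p-value ≈ 0.007
Since p ≈ 0.007 < α = 0.05, reject H0; the data support H1.

t = -3.093, df = 15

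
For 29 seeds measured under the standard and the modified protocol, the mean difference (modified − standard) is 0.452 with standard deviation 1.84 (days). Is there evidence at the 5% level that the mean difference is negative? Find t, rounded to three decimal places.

1.323

H0: μ_d = 0; H1: μ_d < 0 (paired t-test on the differences, left-tailed).
t = d̄/(s_d/√n) = 0.452/(1.84/√29) = 1.323
df = n − 1 = 28
p-value = P(T ≤ 1.323) ≈ 0.9017
Since p ≈ 0.9017 > α = 0.05, fail to reject H0; the data do not provide sufficient evidence against H0.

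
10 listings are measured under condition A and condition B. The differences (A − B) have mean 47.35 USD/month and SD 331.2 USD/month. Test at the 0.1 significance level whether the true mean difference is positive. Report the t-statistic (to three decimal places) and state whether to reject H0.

t = 0.452; fail to reject H0

H0: μ_d = 0; H1: μ_d > 0 (paired t-test on the differences, right-tailed).
t = d̄/(s_d/√n) = 47.35/(331.2/√10) = 0.452
df = n − 1 = 9
p-value = P(T ≥ 0.452) ≈ 0.331
Since p ≈ 0.331 > α = 0.1, fail to reject H0; the evidence is not statistically significant.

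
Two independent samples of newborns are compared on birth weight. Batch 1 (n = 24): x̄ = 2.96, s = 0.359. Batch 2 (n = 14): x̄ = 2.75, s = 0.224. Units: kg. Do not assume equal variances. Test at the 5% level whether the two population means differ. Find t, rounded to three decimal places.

2.219

Let group 1 = batch 1, group 2 = batch 2. H0: μ_1 = μ_2; H1: μ_1 ≠ μ_2 (Welch's two-sample t-test, two-sided).
t = (x̄_1 − x̄_2)/√(s_1²/n_1 + s_2²/n_2) = (2.96 − 2.75)/√(0.359²/24 + 0.224²/14) = 2.219
Welch–Satterthwaite df ≈ 35.76
Two-sided p-value ≈ 0.033
Since p ≈ 0.033 < α = 0.05, reject H0; the data support H1.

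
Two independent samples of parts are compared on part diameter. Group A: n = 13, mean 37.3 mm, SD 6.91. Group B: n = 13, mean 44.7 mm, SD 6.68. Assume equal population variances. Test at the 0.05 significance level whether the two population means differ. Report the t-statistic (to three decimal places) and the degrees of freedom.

t = -2.776, df = 24

Let group 1 = group A, group 2 = group B. H0: μ_1 = μ_2; H1: μ_1 ≠ μ_2 (two-sample pooled-variance t-test, two-sided).
s_p² = [(13−1)·6.91² + (13−1)·6.68²]/(13+13−2) = 46.1852
t = (37.3 − 44.7)/√[46.1852·(1/13 + 1/13)] = -2.776
df = n₁ + n₂ − 2 = 24
Two-sided p-value ≈ 0.0105
Since p ≈ 0.0105 < α = 0.05, reject H0; the data support H1.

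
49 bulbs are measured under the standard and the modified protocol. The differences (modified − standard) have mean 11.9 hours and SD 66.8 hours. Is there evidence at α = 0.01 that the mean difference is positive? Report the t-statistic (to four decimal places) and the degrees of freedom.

H0: μ_d = 0; H1: μ_d > 0 (paired t-test on the differences, right-tailed).
t = d̄/(s_d/√n) = 11.9/(66.8/√49) = 1.2470
df = n − 1 = 48
p-value = P(T ≥ 1.2470) ≈ 0.109
Since p ≈ 0.109 > α = 0.01, fail to reject H0; the evidence is not statistically significant.

t = 1.2470, df = 48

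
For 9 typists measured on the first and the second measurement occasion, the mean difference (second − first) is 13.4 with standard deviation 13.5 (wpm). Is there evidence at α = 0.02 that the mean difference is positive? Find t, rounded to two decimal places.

2.98

H0: μ_d = 0; H1: μ_d > 0 (paired t-test on the differences, right-tailed).
t = d̄/(s_d/√n) = 13.4/(13.5/√9) = 2.98
df = n − 1 = 8
p-value = P(T ≥ 2.98) ≈ 0.009
Since p ≈ 0.009 < α = 0.02, reject H0; the evidence is statistically significant.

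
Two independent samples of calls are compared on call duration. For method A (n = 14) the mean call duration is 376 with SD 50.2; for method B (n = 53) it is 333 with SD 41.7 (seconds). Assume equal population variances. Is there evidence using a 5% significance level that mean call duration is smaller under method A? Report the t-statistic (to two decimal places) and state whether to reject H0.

Let group 1 = method A, group 2 = method B. H0: μ_1 = μ_2; H1: μ_1 < μ_2 (two-sample pooled-variance t-test, left-tailed).
s_p² = [(14−1)·50.2² + (53−1)·41.7²]/(14+53−2) = 1895.12
t = (376 − 333)/√[1895.12·(1/14 + 1/53)] = 3.29
df = n₁ + n₂ − 2 = 65
p-value = P(T ≤ 3.29) ≈ 0.999
Since p ≈ 0.999 > α = 0.05, fail to reject H0; the data do not provide sufficient evidence against H0.

t = 3.29; fail to reject H0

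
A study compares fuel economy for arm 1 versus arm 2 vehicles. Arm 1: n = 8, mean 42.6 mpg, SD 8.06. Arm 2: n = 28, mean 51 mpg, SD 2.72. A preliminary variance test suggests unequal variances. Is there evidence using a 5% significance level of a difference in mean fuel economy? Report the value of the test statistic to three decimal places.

-2.901

Let group 1 = arm 1, group 2 = arm 2. H0: μ_1 = μ_2; H1: μ_1 ≠ μ_2 (Welch's two-sample t-test, two-sided).
t = (x̄_1 − x̄_2)/√(s_1²/n_1 + s_2²/n_2) = (42.6 − 51)/√(8.06²/8 + 2.72²/28) = -2.901
Welch–Satterthwaite df ≈ 7.46
Two-sided p-value ≈ 0.021
Since p ≈ 0.021 < α = 0.05, reject H0; the evidence is statistically significant.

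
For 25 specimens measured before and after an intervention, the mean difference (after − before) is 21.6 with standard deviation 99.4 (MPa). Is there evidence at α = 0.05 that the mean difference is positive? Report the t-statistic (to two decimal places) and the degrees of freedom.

H0: μ_d = 0; H1: μ_d > 0 (paired t-test on the differences, right-tailed).
t = d̄/(s_d/√n) = 21.6/(99.4/√25) = 1.09
df = n − 1 = 24
p-value = P(T ≥ 1.09) ≈ 0.144
Since p ≈ 0.144 > α = 0.05, fail to reject H0; the data do not provide sufficient evidence against H0.

t = 1.09, df = 24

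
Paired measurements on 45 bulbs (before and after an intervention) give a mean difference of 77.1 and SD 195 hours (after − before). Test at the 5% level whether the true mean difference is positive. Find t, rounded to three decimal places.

H0: μ_d = 0; H1: μ_d > 0 (paired t-test on the differences, right-tailed).
t = d̄/(s_d/√n) = 77.1/(195/√45) = 2.652
df = n − 1 = 44
p-value = P(T ≥ 2.652) ≈ 0.006
Since p ≈ 0.006 < α = 0.05, reject H0; the data support H1.

2.652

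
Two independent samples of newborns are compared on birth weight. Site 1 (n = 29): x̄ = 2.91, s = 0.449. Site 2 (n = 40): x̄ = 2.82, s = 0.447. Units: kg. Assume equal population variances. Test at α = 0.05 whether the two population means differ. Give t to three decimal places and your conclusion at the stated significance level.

t = 0.824; fail to reject H0

Let group 1 = site 1, group 2 = site 2. H0: μ_1 = μ_2; H1: μ_1 ≠ μ_2 (two-sample pooled-variance t-test, two-sided).
s_p² = [(29−1)·0.449² + (40−1)·0.447²]/(29+40−2) = 0.200558
t = (2.91 − 2.82)/√[0.200558·(1/29 + 1/40)] = 0.824
df = n₁ + n₂ − 2 = 67
Two-sided p-value ≈ 0.4129
Since p ≈ 0.4129 > α = 0.05, fail to reject H0; the evidence is not statistically significant.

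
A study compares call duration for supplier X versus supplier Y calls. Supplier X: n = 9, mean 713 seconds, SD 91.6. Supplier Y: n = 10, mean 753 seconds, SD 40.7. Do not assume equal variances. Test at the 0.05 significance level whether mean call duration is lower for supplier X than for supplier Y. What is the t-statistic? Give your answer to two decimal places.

Let group 1 = supplier X, group 2 = supplier Y. H0: μ_1 = μ_2; H1: μ_1 < μ_2 (Welch's two-sample t-test, left-tailed).
t = (x̄_1 − x̄_2)/√(s_1²/n_1 + s_2²/n_2) = (713 − 753)/√(91.6²/9 + 40.7²/10) = -1.21
Welch–Satterthwaite df ≈ 10.79
p-value = P(T ≤ -1.21) ≈ 0.1266
Since p ≈ 0.1266 > α = 0.05, fail to reject H0; the evidence is not statistically significant.

-1.21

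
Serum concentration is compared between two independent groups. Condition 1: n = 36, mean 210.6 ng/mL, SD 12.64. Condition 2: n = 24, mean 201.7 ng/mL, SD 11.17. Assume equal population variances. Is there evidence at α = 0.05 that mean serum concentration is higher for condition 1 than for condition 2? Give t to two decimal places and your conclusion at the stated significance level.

t = 2.80; reject H0

Let group 1 = condition 1, group 2 = condition 2. H0: μ_1 = μ_2; H1: μ_1 > μ_2 (two-sample pooled-variance t-test, right-tailed).
s_p² = [(36−1)·12.64² + (24−1)·11.17²]/(36+24−2) = 145.89
t = (210.6 − 201.7)/√[145.89·(1/36 + 1/24)] = 2.80
df = n₁ + n₂ − 2 = 58
p-value = P(T ≥ 2.80) ≈ 0.004
Since p ≈ 0.004 < α = 0.05, reject H0; the data support H1.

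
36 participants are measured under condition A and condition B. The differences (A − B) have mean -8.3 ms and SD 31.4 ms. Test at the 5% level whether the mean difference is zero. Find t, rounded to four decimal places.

H0: μ_d = 0; H1: μ_d ≠ 0 (paired t-test on the differences, two-sided).
t = d̄/(s_d/√n) = -8.3/(31.4/√36) = -1.5860
df = n − 1 = 35
Two-sided p-value ≈ 0.1217
Since p ≈ 0.1217 > α = 0.05, fail to reject H0; the data do not provide sufficient evidence against H0.

-1.5860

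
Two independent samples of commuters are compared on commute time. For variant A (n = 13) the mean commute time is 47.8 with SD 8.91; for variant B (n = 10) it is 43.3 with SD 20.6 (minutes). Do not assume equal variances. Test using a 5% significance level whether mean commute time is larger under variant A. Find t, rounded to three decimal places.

Let group 1 = variant A, group 2 = variant B. H0: μ_1 = μ_2; H1: μ_1 > μ_2 (Welch's two-sample t-test, right-tailed).
t = (x̄_1 − x̄_2)/√(s_1²/n_1 + s_2²/n_2) = (47.8 − 43.3)/√(8.91²/13 + 20.6²/10) = 0.646
Welch–Satterthwaite df ≈ 11.60
p-value = P(T ≥ 0.646) ≈ 0.2655
Since p ≈ 0.2655 > α = 0.05, fail to reject H0; the data do not provide sufficient evidence against H0.

0.646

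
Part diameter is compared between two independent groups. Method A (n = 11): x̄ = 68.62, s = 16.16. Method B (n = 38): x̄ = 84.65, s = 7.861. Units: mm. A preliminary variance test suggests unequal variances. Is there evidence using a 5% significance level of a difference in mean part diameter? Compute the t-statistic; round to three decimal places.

Let group 1 = method A, group 2 = method B. H0: μ_1 = μ_2; H1: μ_1 ≠ μ_2 (Welch's two-sample t-test, two-sided).
t = (x̄_1 − x̄_2)/√(s_1²/n_1 + s_2²/n_2) = (68.62 − 84.65)/√(16.16²/11 + 7.861²/38) = -3.183
Welch–Satterthwaite df ≈ 11.40
Two-sided p-value ≈ 0.0084
Since p ≈ 0.0084 < α = 0.05, reject H0; the data support H1.

-3.183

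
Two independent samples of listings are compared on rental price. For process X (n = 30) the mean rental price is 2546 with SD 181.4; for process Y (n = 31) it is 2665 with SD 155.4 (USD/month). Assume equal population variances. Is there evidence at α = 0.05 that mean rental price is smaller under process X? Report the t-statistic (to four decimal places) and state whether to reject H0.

t = -2.7546; reject H0

Let group 1 = process X, group 2 = process Y. H0: μ_1 = μ_2; H1: μ_1 < μ_2 (two-sample pooled-variance t-test, left-tailed).
s_p² = [(30−1)·181.4² + (31−1)·155.4²]/(30+31−2) = 28453.3
t = (2546 − 2665)/√[28453.3·(1/30 + 1/31)] = -2.7546
df = n₁ + n₂ − 2 = 59
p-value = P(T ≤ -2.7546) ≈ 0.0039
Since p ≈ 0.0039 < α = 0.05, reject H0; the data support H1.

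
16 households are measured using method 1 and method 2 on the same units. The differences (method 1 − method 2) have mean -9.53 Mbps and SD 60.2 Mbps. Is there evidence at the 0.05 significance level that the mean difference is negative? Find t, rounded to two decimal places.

-0.63

H0: μ_d = 0; H1: μ_d < 0 (paired t-test on the differences, left-tailed).
t = d̄/(s_d/√n) = -9.53/(60.2/√16) = -0.63
df = n − 1 = 15
p-value = P(T ≤ -0.63) ≈ 0.2681
Since p ≈ 0.2681 > α = 0.05, fail to reject H0; the evidence is not statistically significant.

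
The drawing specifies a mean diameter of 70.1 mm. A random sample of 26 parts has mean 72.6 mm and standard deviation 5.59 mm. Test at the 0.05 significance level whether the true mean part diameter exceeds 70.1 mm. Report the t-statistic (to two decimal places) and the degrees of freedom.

H0: μ = 70.1; H1: μ > 70.1 (one-sample t-test, right-tailed).
t = (x̄ − μ₀)/(s/√n) = (72.6 − 70.1)/(5.59/√26) = 2.28
df = n − 1 = 25
p-value = P(T ≥ 2.28) ≈ 0.016
Since p ≈ 0.016 < α = 0.05, reject H0; the data support H1.

t = 2.28, df = 25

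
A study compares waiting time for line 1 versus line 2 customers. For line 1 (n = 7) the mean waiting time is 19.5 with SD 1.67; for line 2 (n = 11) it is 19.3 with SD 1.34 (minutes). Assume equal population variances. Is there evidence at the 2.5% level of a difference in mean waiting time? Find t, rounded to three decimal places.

Let group 1 = line 1, group 2 = line 2. H0: μ_1 = μ_2; H1: μ_1 ≠ μ_2 (two-sample pooled-variance t-test, two-sided).
s_p² = [(7−1)·1.67² + (11−1)·1.34²]/(7+11−2) = 2.16809
t = (19.5 − 19.3)/√[2.16809·(1/7 + 1/11)] = 0.281
df = n₁ + n₂ − 2 = 16
Two-sided p-value ≈ 0.782
Since p ≈ 0.782 > α = 0.025, fail to reject H0; the data do not provide sufficient evidence against H0.

0.281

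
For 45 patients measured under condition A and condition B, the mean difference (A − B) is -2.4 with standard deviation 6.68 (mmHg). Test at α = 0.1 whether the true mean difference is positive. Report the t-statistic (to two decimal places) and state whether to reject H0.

H0: μ_d = 0; H1: μ_d > 0 (paired t-test on the differences, right-tailed).
t = d̄/(s_d/√n) = -2.4/(6.68/√45) = -2.41
df = n − 1 = 44
p-value = P(T ≥ -2.41) ≈ 0.9899
Since p ≈ 0.9899 > α = 0.1, fail to reject H0; the data do not provide sufficient evidence against H0.

t = -2.41; fail to reject H0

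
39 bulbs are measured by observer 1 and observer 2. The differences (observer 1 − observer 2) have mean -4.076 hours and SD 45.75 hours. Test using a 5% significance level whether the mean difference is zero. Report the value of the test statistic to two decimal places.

-0.56

H0: μ_d = 0; H1: μ_d ≠ 0 (paired t-test on the differences, two-sided).
t = d̄/(s_d/√n) = -4.076/(45.75/√39) = -0.56
df = n − 1 = 38
Two-sided p-value ≈ 0.581
Since p ≈ 0.581 > α = 0.05, fail to reject H0; the data do not provide sufficient evidence against H0.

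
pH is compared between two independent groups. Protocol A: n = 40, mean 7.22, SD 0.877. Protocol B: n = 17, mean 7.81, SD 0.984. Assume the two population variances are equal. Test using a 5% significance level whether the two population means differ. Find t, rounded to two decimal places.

Let group 1 = protocol A, group 2 = protocol B. H0: μ_1 = μ_2; H1: μ_1 ≠ μ_2 (two-sample pooled-variance t-test, two-sided).
s_p² = [(40−1)·0.877² + (17−1)·0.984²]/(40+17−2) = 0.827057
t = (7.22 − 7.81)/√[0.827057·(1/40 + 1/17)] = -2.24
df = n₁ + n₂ − 2 = 55
Two-sided p-value ≈ 0.0291
Since p ≈ 0.0291 < α = 0.05, reject H0; the data support H1.

-2.24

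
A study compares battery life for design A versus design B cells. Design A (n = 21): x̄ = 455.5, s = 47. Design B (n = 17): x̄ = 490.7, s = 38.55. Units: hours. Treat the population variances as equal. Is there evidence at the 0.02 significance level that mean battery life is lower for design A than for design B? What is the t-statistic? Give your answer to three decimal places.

-2.483

Let group 1 = design A, group 2 = design B. H0: μ_1 = μ_2; H1: μ_1 < μ_2 (two-sample pooled-variance t-test, left-tailed).
s_p² = [(21−1)·47² + (17−1)·38.55²]/(21+17−2) = 1887.71
t = (455.5 − 490.7)/√[1887.71·(1/21 + 1/17)] = -2.483
df = n₁ + n₂ − 2 = 36
p-value = P(T ≤ -2.483) ≈ 0.0089
Since p ≈ 0.0089 < α = 0.02, reject H0; the data support H1.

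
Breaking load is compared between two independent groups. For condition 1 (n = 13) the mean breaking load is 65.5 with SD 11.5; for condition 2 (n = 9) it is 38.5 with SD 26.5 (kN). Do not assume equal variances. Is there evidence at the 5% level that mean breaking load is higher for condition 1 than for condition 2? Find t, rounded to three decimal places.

2.875

Let group 1 = condition 1, group 2 = condition 2. H0: μ_1 = μ_2; H1: μ_1 > μ_2 (Welch's two-sample t-test, right-tailed).
t = (x̄_1 − x̄_2)/√(s_1²/n_1 + s_2²/n_2) = (65.5 − 38.5)/√(11.5²/13 + 26.5²/9) = 2.875
Welch–Satterthwaite df ≈ 10.11
p-value = P(T ≥ 2.875) ≈ 0.0082
Since p ≈ 0.0082 < α = 0.05, reject H0; the evidence is statistically significant.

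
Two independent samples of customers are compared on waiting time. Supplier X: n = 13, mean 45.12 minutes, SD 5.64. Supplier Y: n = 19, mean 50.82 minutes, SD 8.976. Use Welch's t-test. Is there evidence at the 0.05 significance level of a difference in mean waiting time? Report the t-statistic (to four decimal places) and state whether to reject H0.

t = -2.2042; reject H0

Let group 1 = supplier X, group 2 = supplier Y. H0: μ_1 = μ_2; H1: μ_1 ≠ μ_2 (Welch's two-sample t-test, two-sided).
t = (x̄_1 − x̄_2)/√(s_1²/n_1 + s_2²/n_2) = (45.12 − 50.82)/√(5.64²/13 + 8.976²/19) = -2.2042
Welch–Satterthwaite df ≈ 29.86
Two-sided p-value ≈ 0.0354
Since p ≈ 0.0354 < α = 0.05, reject H0; the evidence is statistically significant.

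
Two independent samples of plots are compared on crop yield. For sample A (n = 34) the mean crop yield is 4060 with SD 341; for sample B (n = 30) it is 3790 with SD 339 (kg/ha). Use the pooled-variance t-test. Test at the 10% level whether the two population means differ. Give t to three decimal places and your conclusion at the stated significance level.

t = 3.170; reject H0

Let group 1 = sample A, group 2 = sample B. H0: μ_1 = μ_2; H1: μ_1 ≠ μ_2 (two-sample pooled-variance t-test, two-sided).
s_p² = [(34−1)·341² + (30−1)·339²]/(34+30−2) = 115645
t = (4060 − 3790)/√[115645·(1/34 + 1/30)] = 3.170
df = n₁ + n₂ − 2 = 62
Two-sided p-value ≈ 0.0024
Since p ≈ 0.0024 < α = 0.1, reject H0; the evidence is statistically significant.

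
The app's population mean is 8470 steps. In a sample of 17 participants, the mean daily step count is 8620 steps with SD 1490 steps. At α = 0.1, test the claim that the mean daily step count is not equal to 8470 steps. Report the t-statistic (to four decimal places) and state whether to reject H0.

H0: μ = 8470; H1: μ ≠ 8470 (one-sample t-test, two-sided).
t = (x̄ − μ₀)/(s/√n) = (8620 − 8470)/(1490/√17) = 0.4151
df = n − 1 = 16
Two-sided p-value ≈ 0.684
Since p ≈ 0.684 > α = 0.1, fail to reject H0; the data do not provide sufficient evidence against H0.

t = 0.4151; fail to reject H0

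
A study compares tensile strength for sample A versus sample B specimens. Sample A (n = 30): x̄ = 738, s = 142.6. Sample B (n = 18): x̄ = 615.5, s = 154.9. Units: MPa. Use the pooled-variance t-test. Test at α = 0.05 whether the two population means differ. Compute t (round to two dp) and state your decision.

Let group 1 = sample A, group 2 = sample B. H0: μ_1 = μ_2; H1: μ_1 ≠ μ_2 (two-sample pooled-variance t-test, two-sided).
s_p² = [(30−1)·142.6² + (18−1)·154.9²]/(30+18−2) = 21687.1
t = (738 − 615.5)/√[21687.1·(1/30 + 1/18)] = 2.79
df = n₁ + n₂ − 2 = 46
Two-sided p-value ≈ 0.008
Since p ≈ 0.008 < α = 0.05, reject H0; the data support H1.

t = 2.79; reject H0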